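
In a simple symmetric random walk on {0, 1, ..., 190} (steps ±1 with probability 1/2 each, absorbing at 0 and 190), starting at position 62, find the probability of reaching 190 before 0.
P(hit 190 before 0) = 62/190 = 31/95

Let u_k = P(hit 190 before 0 | start at k). Then u_0 = 0, u_190 = 1, and u_k = u_{k-1}/2 + u_{k+1}/2 for 1 ≤ k ≤ 189. This harmonic recurrence is solved by u_k = k/190, giving u_62 = 62/190 = 31/95.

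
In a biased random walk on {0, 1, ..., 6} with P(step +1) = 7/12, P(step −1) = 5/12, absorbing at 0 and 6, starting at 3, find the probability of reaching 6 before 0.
P(hit 6 before 0) = (1 − (5/7)^3) / (1 − (5/7)^6) = 343/468

Let u_k denote P(reach 6 before 0 | start at k). Boundary: u_0 = 0, u_6 = 1. Recurrence: u_k = 7/12·u_{k+1} + 5/12·u_{k-1} for 1 ≤ k ≤ 5. Try u_k = A + B·r^k with r = q/p = (5/12)/(7/12) = 5/7. Substitution satisfies the recurrence; boundary conditions give:
  u_k = (1 − r^k) / (1 − r^N) = (1 − (5/7)^3) / (1 − (5/7)^6) = 343/468.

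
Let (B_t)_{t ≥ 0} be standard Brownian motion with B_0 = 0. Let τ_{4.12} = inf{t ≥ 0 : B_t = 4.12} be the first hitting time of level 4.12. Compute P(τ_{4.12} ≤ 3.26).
P(τ_{4.12} ≤ 3.26) = 2(1 − Φ(4.12/√3.26)) = 2(1 − Φ(2.2819)) ≈ 0.0225

By the reflection principle for standard BM, P(τ_b ≤ t) = 2 · P(B_t ≥ b). Since B_t ~ N(0, t), P(B_t ≥ 4.12) = 1 − Φ(4.12/√t) = 1 − Φ(4.12/√3.26) = 1 − Φ(2.2819) ≈ 0.01125. Doubling: P(τ_{4.12} ≤ 3.26) ≈ 2 · 0.01125 = 0.02250 ≈ 0.0225.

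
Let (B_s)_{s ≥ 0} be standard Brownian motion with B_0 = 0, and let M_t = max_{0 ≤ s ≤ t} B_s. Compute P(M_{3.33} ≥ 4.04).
P(M_{3.33} ≥ 4.04) = 2·P(B_{3.33} ≥ 4.04) = 2(1 − Φ(4.04/√3.33)) ≈ 0.0268

By the reflection principle for Brownian motion, P(M_t ≥ a) = 2 · P(B_t ≥ a) for a ≥ 0. Since B_t ~ N(0, t), P(B_t ≥ 4.04) = 1 − Φ(4.04/√t) = 1 − Φ(4.04/√3.33) = 1 − Φ(2.2139). So
  P(M_{3.33} ≥ 4.04) = 2(1 − Φ(2.2139)) ≈ 0.0268.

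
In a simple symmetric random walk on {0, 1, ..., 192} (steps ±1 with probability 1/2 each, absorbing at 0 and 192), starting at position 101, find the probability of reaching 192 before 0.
P(hit 192 before 0) = 101/192

Let u_k = P(hit 192 before 0 | start at k). Then u_0 = 0, u_192 = 1, and u_k = u_{k-1}/2 + u_{k+1}/2 for 1 ≤ k ≤ 191. This harmonic recurrence is solved by u_k = k/192, giving u_101 = 101/192.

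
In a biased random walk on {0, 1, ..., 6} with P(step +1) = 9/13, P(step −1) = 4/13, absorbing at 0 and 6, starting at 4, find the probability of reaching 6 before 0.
P(hit 6 before 0) = (1 − (4/9)^4) / (1 − (4/9)^6) = 7857/8113

Let u_k denote P(reach 6 before 0 | start at k). Boundary: u_0 = 0, u_6 = 1. Recurrence: u_k = 9/13·u_{k+1} + 4/13·u_{k-1} for 1 ≤ k ≤ 5. Try u_k = A + B·r^k with r = q/p = (4/13)/(9/13) = 4/9. Substitution satisfies the recurrence; boundary conditions give:
  u_k = (1 − r^k) / (1 − r^N) = (1 − (4/9)^4) / (1 − (4/9)^6) = 7857/8113.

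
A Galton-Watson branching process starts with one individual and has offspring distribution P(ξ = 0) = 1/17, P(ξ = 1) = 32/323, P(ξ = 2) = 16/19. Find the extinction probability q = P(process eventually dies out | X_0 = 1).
q = 19/272

The pgf is f(s) = 1/17 + 32/323·s + 16/19·s². The extinction probability q is the smallest fixed point of f in [0, 1]. Setting s = f(s):
  16/19·s² + (32/323 − 1)·s + 1/17 = 0
  16/19·s² − (1/17 + 16/19)·s + 1/17 = 0
which factors as (s − 1)·(16/19·s − 1/17) = 0, giving roots s = 1 and s = (1/17)/(16/19) = 19/272.
Mean offspring μ = 32/323 + 2·16/19 = 576/323 > 1 (supercritical), so q < 1. The extinction probability is the smaller root: q = (1/17)/(16/19) = 19/272.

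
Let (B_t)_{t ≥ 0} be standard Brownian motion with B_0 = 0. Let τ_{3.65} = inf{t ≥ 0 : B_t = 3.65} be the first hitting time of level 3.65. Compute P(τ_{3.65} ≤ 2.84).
P(τ_{3.65} ≤ 2.84) = 2(1 − Φ(3.65/√2.84)) = 2(1 − Φ(2.1659)) ≈ 0.0303

By the reflection principle for standard BM, P(τ_b ≤ t) = 2 · P(B_t ≥ b). Since B_t ~ N(0, t), P(B_t ≥ 3.65) = 1 − Φ(3.65/√t) = 1 − Φ(3.65/√2.84) = 1 − Φ(2.1659) ≈ 0.01516. Doubling: P(τ_{3.65} ≤ 2.84) ≈ 2 · 0.01516 = 0.03032 ≈ 0.0303.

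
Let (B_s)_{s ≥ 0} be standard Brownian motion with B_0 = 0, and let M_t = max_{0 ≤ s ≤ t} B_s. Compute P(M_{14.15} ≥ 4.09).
P(M_{14.15} ≥ 4.09) = 2·P(B_{14.15} ≥ 4.09) = 2(1 − Φ(4.09/√14.15)) ≈ 0.2769

By the reflection principle for Brownian motion, P(M_t ≥ a) = 2 · P(B_t ≥ a) for a ≥ 0. Since B_t ~ N(0, t), P(B_t ≥ 4.09) = 1 − Φ(4.09/√t) = 1 − Φ(4.09/√14.15) = 1 − Φ(1.0873). So
  P(M_{14.15} ≥ 4.09) = 2(1 − Φ(1.0873)) ≈ 0.2769.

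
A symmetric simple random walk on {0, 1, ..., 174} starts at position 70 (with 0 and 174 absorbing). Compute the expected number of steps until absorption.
E[τ | X_0 = 70] = 7280

Let v_k = E[τ | X_0 = k]. Boundary: v_0 = v_174 = 0. Recurrence: v_k = 1 + (v_{k-1} + v_{k+1})/2 for 1 ≤ k ≤ 173. The particular solution to v_k − (v_{k-1} + v_{k+1})/2 = 1 is v_k = −k^2. Adding homogeneous solution A + B k and matching boundaries gives v_k = k (174 − k). Substituting k = 70: v_70 = 70 · 104 = 7280.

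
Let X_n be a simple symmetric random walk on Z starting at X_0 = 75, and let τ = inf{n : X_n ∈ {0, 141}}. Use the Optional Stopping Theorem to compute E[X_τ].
E[X_τ] = 75

X_n is a martingale and τ is a bounded-mean stopping time (indeed τ is finite a.s. with bounded expectation since the walk is in a bounded region). By the OST, E[X_τ] = E[X_0] = 75. Equivalently: E[X_τ] = 141 · P(hit 141 first) + 0 · P(hit 0 first) = 141 · (75/141) = 75.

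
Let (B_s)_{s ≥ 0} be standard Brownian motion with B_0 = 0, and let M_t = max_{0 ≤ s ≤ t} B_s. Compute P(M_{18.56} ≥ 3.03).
P(M_{18.56} ≥ 3.03) = 2·P(B_{18.56} ≥ 3.03) = 2(1 − Φ(3.03/√18.56)) ≈ 0.4819

By the reflection principle for Brownian motion, P(M_t ≥ a) = 2 · P(B_t ≥ a) for a ≥ 0. Since B_t ~ N(0, t), P(B_t ≥ 3.03) = 1 − Φ(3.03/√t) = 1 − Φ(3.03/√18.56) = 1 − Φ(0.7033). So
  P(M_{18.56} ≥ 3.03) = 2(1 − Φ(0.7033)) ≈ 0.4819.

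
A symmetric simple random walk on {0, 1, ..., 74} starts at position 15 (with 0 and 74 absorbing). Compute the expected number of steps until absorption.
E[τ | X_0 = 15] = 885

Let v_k = E[τ | X_0 = k]. Boundary: v_0 = v_74 = 0. Recurrence: v_k = 1 + (v_{k-1} + v_{k+1})/2 for 1 ≤ k ≤ 73. The particular solution to v_k − (v_{k-1} + v_{k+1})/2 = 1 is v_k = −k^2. Adding homogeneous solution A + B k and matching boundaries gives v_k = k (74 − k). Substituting k = 15: v_15 = 15 · 59 = 885.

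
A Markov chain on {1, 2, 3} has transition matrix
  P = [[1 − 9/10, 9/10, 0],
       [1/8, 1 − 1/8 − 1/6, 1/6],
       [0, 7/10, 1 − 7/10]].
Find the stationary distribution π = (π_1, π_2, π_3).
π = (35/347, 252/347, 60/347)

This is a birth-death chain on three states, which satisfies detailed balance: π_1 · P_{12} = π_2 · P_{21} and π_2 · P_{23} = π_3 · P_{32}.
From π_1 · 9/10 = π_2 · 1/8: π_2/π_1 = (9/10)/(1/8) = 36/5.
From π_2 · 1/6 = π_3 · 7/10: π_3/π_2 = (1/6)/(7/10) = 5/21.
Take π_1 proportional to 1; then unnormalized π = (1, 36/5, 12/7). Normalize by dividing by the sum 347/35:
  π = (35/347, 252/347, 60/347).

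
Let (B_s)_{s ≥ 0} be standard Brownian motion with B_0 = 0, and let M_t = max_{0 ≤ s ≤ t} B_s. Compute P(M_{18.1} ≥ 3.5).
P(M_{18.1} ≥ 3.5) = 2·P(B_{18.1} ≥ 3.5) = 2(1 − Φ(3.5/√18.1)) ≈ 0.4107

By the reflection principle for Brownian motion, P(M_t ≥ a) = 2 · P(B_t ≥ a) for a ≥ 0. Since B_t ~ N(0, t), P(B_t ≥ 3.5) = 1 − Φ(3.5/√t) = 1 − Φ(3.5/√18.1) = 1 − Φ(0.8227). So
  P(M_{18.1} ≥ 3.5) = 2(1 − Φ(0.8227)) ≈ 0.4107.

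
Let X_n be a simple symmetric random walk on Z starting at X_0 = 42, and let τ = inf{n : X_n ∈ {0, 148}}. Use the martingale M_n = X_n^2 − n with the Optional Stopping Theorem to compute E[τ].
E[τ] = 4452

M_n = X_n^2 − n is a martingale (since E[X_{n+1}^2 | F_n] = X_n^2 + 1). By OST (τ has finite mean in a bounded region), E[M_τ] = E[M_0] = X_0^2 − 0 = 42^2 = 1764. Also E[M_τ] = E[X_τ^2] − E[τ]. The walk exits at 0 or 148, with P(hit 148 first) = 42/148, so E[X_τ^2] = 148^2 · 42/148 + 0 = 6216. Thus E[τ] = E[X_τ^2] − E[M_τ] = 6216 − 1764 = 4452 = 42(148 − 42) = 4452.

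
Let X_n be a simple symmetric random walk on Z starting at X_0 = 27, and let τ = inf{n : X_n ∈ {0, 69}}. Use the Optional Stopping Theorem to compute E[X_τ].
E[X_τ] = 27

X_n is a martingale and τ is a bounded-mean stopping time (indeed τ is finite a.s. with bounded expectation since the walk is in a bounded region). By the OST, E[X_τ] = E[X_0] = 27. Equivalently: E[X_τ] = 69 · P(hit 69 first) + 0 · P(hit 0 first) = 69 · (27/69) = 27.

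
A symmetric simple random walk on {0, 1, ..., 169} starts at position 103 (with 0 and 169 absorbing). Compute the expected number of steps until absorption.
E[τ | X_0 = 103] = 6798

Let v_k = E[τ | X_0 = k]. Boundary: v_0 = v_169 = 0. Recurrence: v_k = 1 + (v_{k-1} + v_{k+1})/2 for 1 ≤ k ≤ 168. The particular solution to v_k − (v_{k-1} + v_{k+1})/2 = 1 is v_k = −k^2. Adding homogeneous solution A + B k and matching boundaries gives v_k = k (169 − k). Substituting k = 103: v_103 = 103 · 66 = 6798.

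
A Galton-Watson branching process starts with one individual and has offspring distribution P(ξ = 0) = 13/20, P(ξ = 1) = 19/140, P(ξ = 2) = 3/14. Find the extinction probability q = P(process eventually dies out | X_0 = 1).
q = 1

Mean offspring μ = 0·13/20 + 1·19/140 + 2·3/14 = 79/140 ≤ 1. For μ ≤ 1 with offspring not concentrated at 1, the Galton-Watson process goes extinct almost surely, so q = 1.
(Algebraic check: The pgf is f(s) = 13/20 + 19/140·s + 3/14·s². The extinction probability q is the smallest fixed point of f in [0, 1]. Setting s = f(s):
  3/14·s² + (19/140 − 1)·s + 13/20 = 0
  3/14·s² − (13/20 + 3/14)·s + 13/20 = 0
which factors as (s − 1)·(3/14·s − 13/20) = 0, giving roots s = 1 and s = (13/20)/(3/14) = 91/30. Since 91/30 ≥ 1, the smallest root in [0, 1] is s = 1.)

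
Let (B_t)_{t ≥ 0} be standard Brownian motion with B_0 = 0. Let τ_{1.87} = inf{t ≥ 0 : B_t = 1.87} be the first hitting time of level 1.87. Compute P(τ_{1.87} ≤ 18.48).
P(τ_{1.87} ≤ 18.48) = 2(1 − Φ(1.87/√18.48)) = 2(1 − Φ(0.4350)) ≈ 0.6636

By the reflection principle for standard BM, P(τ_b ≤ t) = 2 · P(B_t ≥ b). Since B_t ~ N(0, t), P(B_t ≥ 1.87) = 1 − Φ(1.87/√t) = 1 − Φ(1.87/√18.48) = 1 − Φ(0.4350) ≈ 0.33178. Doubling: P(τ_{1.87} ≤ 18.48) ≈ 2 · 0.33178 = 0.66356 ≈ 0.6636.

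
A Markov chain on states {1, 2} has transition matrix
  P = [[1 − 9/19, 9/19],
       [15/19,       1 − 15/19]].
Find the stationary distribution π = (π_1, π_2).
π_1 = 5/8, π_2 = 3/8

Solve πP = π with π_1 + π_2 = 1. From πP = π: π_1 · (1 − 9/19) + π_2 · 15/19 = π_1 ⇒ π_2 · 15/19 = π_1 · 9/19 ⇒ π_2/π_1 = (9/19)/(15/19) = 3/5. Together with π_1 + π_2 = 1:
  π_1 = (15/19)/(9/19 + 15/19) = (15/19)/(24/19) = 5/8,
  π_2 = (9/19)/(9/19 + 15/19) = (9/19)/(24/19) = 3/8.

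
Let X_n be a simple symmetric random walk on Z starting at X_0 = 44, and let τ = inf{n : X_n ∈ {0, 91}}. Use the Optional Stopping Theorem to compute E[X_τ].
E[X_τ] = 44

X_n is a martingale and τ is a bounded-mean stopping time (indeed τ is finite a.s. with bounded expectation since the walk is in a bounded region). By the OST, E[X_τ] = E[X_0] = 44. Equivalently: E[X_τ] = 91 · P(hit 91 first) + 0 · P(hit 0 first) = 91 · (44/91) = 44.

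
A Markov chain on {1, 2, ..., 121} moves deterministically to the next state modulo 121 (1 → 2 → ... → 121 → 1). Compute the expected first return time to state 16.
E[T_16 | X_0 = 16] = 121

The chain cycles deterministically, so starting at state 16 it returns in exactly 121 steps. Equivalently, the stationary distribution is uniform π_j = 1/121 for every state j, so by Kac's formula E[T_16] = 1/π_16 = 121.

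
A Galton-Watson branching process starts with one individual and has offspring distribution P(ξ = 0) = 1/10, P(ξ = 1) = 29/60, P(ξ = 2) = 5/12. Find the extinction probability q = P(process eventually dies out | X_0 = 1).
q = 6/25

The pgf is f(s) = 1/10 + 29/60·s + 5/12·s². The extinction probability q is the smallest fixed point of f in [0, 1]. Setting s = f(s):
  5/12·s² + (29/60 − 1)·s + 1/10 = 0
  5/12·s² − (1/10 + 5/12)·s + 1/10 = 0
which factors as (s − 1)·(5/12·s − 1/10) = 0, giving roots s = 1 and s = (1/10)/(5/12) = 6/25.
Mean offspring μ = 29/60 + 2·5/12 = 79/60 > 1 (supercritical), so q < 1. The extinction probability is the smaller root: q = (1/10)/(5/12) = 6/25.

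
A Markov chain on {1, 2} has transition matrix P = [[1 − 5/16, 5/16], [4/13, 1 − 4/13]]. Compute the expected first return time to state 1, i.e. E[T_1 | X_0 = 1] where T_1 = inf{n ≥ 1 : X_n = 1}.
E[T_1 | X_0 = 1] = 1/π_1 = 129/64

For an irreducible recurrent Markov chain with stationary distribution π, E[T_i | X_0 = i] = 1/π_i (Kac's formula). Here π_1 = (4/13)/(5/16 + 4/13) = (4/13)/(129/208) = 64/129, so E[T_1 | X_0 = 1] = 1/π_1 = (5/16 + 4/13)/(4/13) = (129/208)/(4/13) = 129/64.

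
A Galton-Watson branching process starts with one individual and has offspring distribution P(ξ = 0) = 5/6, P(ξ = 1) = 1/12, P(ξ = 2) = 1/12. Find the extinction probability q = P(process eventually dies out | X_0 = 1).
q = 1

Mean offspring μ = 0·5/6 + 1·1/12 + 2·1/12 = 1/4 ≤ 1. For μ ≤ 1 with offspring not concentrated at 1, the Galton-Watson process goes extinct almost surely, so q = 1.
(Algebraic check: The pgf is f(s) = 5/6 + 1/12·s + 1/12·s². The extinction probability q is the smallest fixed point of f in [0, 1]. Setting s = f(s):
  1/12·s² + (1/12 − 1)·s + 5/6 = 0
  1/12·s² − (5/6 + 1/12)·s + 5/6 = 0
which factors as (s − 1)·(1/12·s − 5/6) = 0, giving roots s = 1 and s = (5/6)/(1/12) = 10. Since 10 ≥ 1, the smallest root in [0, 1] is s = 1.)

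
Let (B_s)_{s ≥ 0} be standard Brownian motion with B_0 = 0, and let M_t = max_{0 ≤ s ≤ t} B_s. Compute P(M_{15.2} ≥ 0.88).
P(M_{15.2} ≥ 0.88) = 2·P(B_{15.2} ≥ 0.88) = 2(1 − Φ(0.88/√15.2)) ≈ 0.8214

By the reflection principle for Brownian motion, P(M_t ≥ a) = 2 · P(B_t ≥ a) for a ≥ 0. Since B_t ~ N(0, t), P(B_t ≥ 0.88) = 1 − Φ(0.88/√t) = 1 − Φ(0.88/√15.2) = 1 − Φ(0.2257). So
  P(M_{15.2} ≥ 0.88) = 2(1 − Φ(0.2257)) ≈ 0.8214.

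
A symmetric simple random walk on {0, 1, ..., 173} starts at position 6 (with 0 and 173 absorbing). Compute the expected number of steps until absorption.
E[τ | X_0 = 6] = 1002

Let v_k = E[τ | X_0 = k]. Boundary: v_0 = v_173 = 0. Recurrence: v_k = 1 + (v_{k-1} + v_{k+1})/2 for 1 ≤ k ≤ 172. The particular solution to v_k − (v_{k-1} + v_{k+1})/2 = 1 is v_k = −k^2. Adding homogeneous solution A + B k and matching boundaries gives v_k = k (173 − k). Substituting k = 6: v_6 = 6 · 167 = 1002.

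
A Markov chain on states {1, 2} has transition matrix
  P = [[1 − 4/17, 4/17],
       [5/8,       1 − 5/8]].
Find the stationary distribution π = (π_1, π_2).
π_1 = 85/117, π_2 = 32/117

Solve πP = π with π_1 + π_2 = 1. From πP = π: π_1 · (1 − 4/17) + π_2 · 5/8 = π_1 ⇒ π_2 · 5/8 = π_1 · 4/17 ⇒ π_2/π_1 = (4/17)/(5/8) = 32/85. Together with π_1 + π_2 = 1:
  π_1 = (5/8)/(4/17 + 5/8) = (5/8)/(117/136) = 85/117,
  π_2 = (4/17)/(4/17 + 5/8) = (4/17)/(117/136) = 32/117.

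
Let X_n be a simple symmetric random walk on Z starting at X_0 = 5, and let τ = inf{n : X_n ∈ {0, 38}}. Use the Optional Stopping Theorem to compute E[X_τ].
E[X_τ] = 5

X_n is a martingale and τ is a bounded-mean stopping time (indeed τ is finite a.s. with bounded expectation since the walk is in a bounded region). By the OST, E[X_τ] = E[X_0] = 5. Equivalently: E[X_τ] = 38 · P(hit 38 first) + 0 · P(hit 0 first) = 38 · (5/38) = 5.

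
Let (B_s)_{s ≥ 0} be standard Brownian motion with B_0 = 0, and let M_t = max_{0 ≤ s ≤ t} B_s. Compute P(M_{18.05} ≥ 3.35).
P(M_{18.05} ≥ 3.35) = 2·P(B_{18.05} ≥ 3.35) = 2(1 − Φ(3.35/√18.05)) ≈ 0.4304

By the reflection principle for Brownian motion, P(M_t ≥ a) = 2 · P(B_t ≥ a) for a ≥ 0. Since B_t ~ N(0, t), P(B_t ≥ 3.35) = 1 − Φ(3.35/√t) = 1 − Φ(3.35/√18.05) = 1 − Φ(0.7885). So
  P(M_{18.05} ≥ 3.35) = 2(1 − Φ(0.7885)) ≈ 0.4304.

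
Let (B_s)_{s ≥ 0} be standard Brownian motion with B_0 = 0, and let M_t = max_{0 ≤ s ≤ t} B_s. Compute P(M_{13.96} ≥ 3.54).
P(M_{13.96} ≥ 3.54) = 2·P(B_{13.96} ≥ 3.54) = 2(1 − Φ(3.54/√13.96)) ≈ 0.3434

By the reflection principle for Brownian motion, P(M_t ≥ a) = 2 · P(B_t ≥ a) for a ≥ 0. Since B_t ~ N(0, t), P(B_t ≥ 3.54) = 1 − Φ(3.54/√t) = 1 − Φ(3.54/√13.96) = 1 − Φ(0.9475). So
  P(M_{13.96} ≥ 3.54) = 2(1 − Φ(0.9475)) ≈ 0.3434.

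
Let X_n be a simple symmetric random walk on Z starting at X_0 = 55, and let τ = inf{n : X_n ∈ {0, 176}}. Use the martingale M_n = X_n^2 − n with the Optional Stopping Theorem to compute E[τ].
E[τ] = 6655

M_n = X_n^2 − n is a martingale (since E[X_{n+1}^2 | F_n] = X_n^2 + 1). By OST (τ has finite mean in a bounded region), E[M_τ] = E[M_0] = X_0^2 − 0 = 55^2 = 3025. Also E[M_τ] = E[X_τ^2] − E[τ]. The walk exits at 0 or 176, with P(hit 176 first) = 55/176, so E[X_τ^2] = 176^2 · 55/176 + 0 = 9680. Thus E[τ] = E[X_τ^2] − E[M_τ] = 9680 − 3025 = 6655 = 55(176 − 55) = 6655.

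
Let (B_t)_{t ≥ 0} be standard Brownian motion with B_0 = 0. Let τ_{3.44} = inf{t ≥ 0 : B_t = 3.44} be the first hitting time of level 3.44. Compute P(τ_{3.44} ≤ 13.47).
P(τ_{3.44} ≤ 13.47) = 2(1 − Φ(3.44/√13.47)) = 2(1 − Φ(0.9373)) ≈ 0.3486

By the reflection principle for standard BM, P(τ_b ≤ t) = 2 · P(B_t ≥ b). Since B_t ~ N(0, t), P(B_t ≥ 3.44) = 1 − Φ(3.44/√t) = 1 − Φ(3.44/√13.47) = 1 − Φ(0.9373) ≈ 0.17430. Doubling: P(τ_{3.44} ≤ 13.47) ≈ 2 · 0.17430 = 0.34860 ≈ 0.3486.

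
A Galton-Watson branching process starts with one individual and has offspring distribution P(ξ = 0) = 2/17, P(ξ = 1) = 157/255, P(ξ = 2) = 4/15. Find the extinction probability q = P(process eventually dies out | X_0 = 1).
q = 15/34

The pgf is f(s) = 2/17 + 157/255·s + 4/15·s². The extinction probability q is the smallest fixed point of f in [0, 1]. Setting s = f(s):
  4/15·s² + (157/255 − 1)·s + 2/17 = 0
  4/15·s² − (2/17 + 4/15)·s + 2/17 = 0
which factors as (s − 1)·(4/15·s − 2/17) = 0, giving roots s = 1 and s = (2/17)/(4/15) = 15/34.
Mean offspring μ = 157/255 + 2·4/15 = 293/255 > 1 (supercritical), so q < 1. The extinction probability is the smaller root: q = (2/17)/(4/15) = 15/34.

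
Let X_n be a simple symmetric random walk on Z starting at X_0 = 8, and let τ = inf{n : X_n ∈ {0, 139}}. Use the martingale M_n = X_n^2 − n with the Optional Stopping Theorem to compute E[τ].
E[τ] = 1048

M_n = X_n^2 − n is a martingale (since E[X_{n+1}^2 | F_n] = X_n^2 + 1). By OST (τ has finite mean in a bounded region), E[M_τ] = E[M_0] = X_0^2 − 0 = 8^2 = 64. Also E[M_τ] = E[X_τ^2] − E[τ]. The walk exits at 0 or 139, with P(hit 139 first) = 8/139, so E[X_τ^2] = 139^2 · 8/139 + 0 = 1112. Thus E[τ] = E[X_τ^2] − E[M_τ] = 1112 − 64 = 1048 = 8(139 − 8) = 1048.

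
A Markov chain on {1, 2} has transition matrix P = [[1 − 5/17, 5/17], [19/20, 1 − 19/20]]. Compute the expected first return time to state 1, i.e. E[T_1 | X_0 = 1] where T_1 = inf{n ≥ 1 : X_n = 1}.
E[T_1 | X_0 = 1] = 1/π_1 = 423/323

For an irreducible recurrent Markov chain with stationary distribution π, E[T_i | X_0 = i] = 1/π_i (Kac's formula). Here π_1 = (19/20)/(5/17 + 19/20) = (19/20)/(423/340) = 323/423, so E[T_1 | X_0 = 1] = 1/π_1 = (5/17 + 19/20)/(19/20) = (423/340)/(19/20) = 423/323.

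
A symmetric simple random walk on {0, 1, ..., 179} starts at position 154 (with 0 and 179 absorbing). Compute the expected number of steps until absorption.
E[τ | X_0 = 154] = 3850

Let v_k = E[τ | X_0 = k]. Boundary: v_0 = v_179 = 0. Recurrence: v_k = 1 + (v_{k-1} + v_{k+1})/2 for 1 ≤ k ≤ 178. The particular solution to v_k − (v_{k-1} + v_{k+1})/2 = 1 is v_k = −k^2. Adding homogeneous solution A + B k and matching boundaries gives v_k = k (179 − k). Substituting k = 154: v_154 = 154 · 25 = 3850.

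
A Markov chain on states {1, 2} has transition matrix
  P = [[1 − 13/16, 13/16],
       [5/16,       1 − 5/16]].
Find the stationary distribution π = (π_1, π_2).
π_1 = 5/18, π_2 = 13/18

Solve πP = π with π_1 + π_2 = 1. From πP = π: π_1 · (1 − 13/16) + π_2 · 5/16 = π_1 ⇒ π_2 · 5/16 = π_1 · 13/16 ⇒ π_2/π_1 = (13/16)/(5/16) = 13/5. Together with π_1 + π_2 = 1:
  π_1 = (5/16)/(13/16 + 5/16) = (5/16)/(9/8) = 5/18,
  π_2 = (13/16)/(13/16 + 5/16) = (13/16)/(9/8) = 13/18.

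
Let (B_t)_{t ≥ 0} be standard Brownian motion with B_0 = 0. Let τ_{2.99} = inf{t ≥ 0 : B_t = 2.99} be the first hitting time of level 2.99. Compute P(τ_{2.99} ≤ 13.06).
P(τ_{2.99} ≤ 13.06) = 2(1 − Φ(2.99/√13.06)) = 2(1 − Φ(0.8274)) ≈ 0.4080

By the reflection principle for standard BM, P(τ_b ≤ t) = 2 · P(B_t ≥ b). Since B_t ~ N(0, t), P(B_t ≥ 2.99) = 1 − Φ(2.99/√t) = 1 − Φ(2.99/√13.06) = 1 − Φ(0.8274) ≈ 0.20401. Doubling: P(τ_{2.99} ≤ 13.06) ≈ 2 · 0.20401 = 0.40802 ≈ 0.4080.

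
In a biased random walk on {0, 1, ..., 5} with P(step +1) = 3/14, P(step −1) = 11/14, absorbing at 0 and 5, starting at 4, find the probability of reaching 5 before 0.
P(hit 5 before 0) = (1 − (11/3)^4) / (1 − (11/3)^5) = 5460/20101

Let u_k denote P(reach 5 before 0 | start at k). Boundary: u_0 = 0, u_5 = 1. Recurrence: u_k = 3/14·u_{k+1} + 11/14·u_{k-1} for 1 ≤ k ≤ 4. Try u_k = A + B·r^k with r = q/p = (11/14)/(3/14) = 11/3. Substitution satisfies the recurrence; boundary conditions give:
  u_k = (1 − r^k) / (1 − r^N) = (1 − (11/3)^4) / (1 − (11/3)^5) = 5460/20101.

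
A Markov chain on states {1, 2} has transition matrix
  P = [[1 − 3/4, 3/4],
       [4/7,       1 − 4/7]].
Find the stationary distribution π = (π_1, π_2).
π_1 = 16/37, π_2 = 21/37

Solve πP = π with π_1 + π_2 = 1. From πP = π: π_1 · (1 − 3/4) + π_2 · 4/7 = π_1 ⇒ π_2 · 4/7 = π_1 · 3/4 ⇒ π_2/π_1 = (3/4)/(4/7) = 21/16. Together with π_1 + π_2 = 1:
  π_1 = (4/7)/(3/4 + 4/7) = (4/7)/(37/28) = 16/37,
  π_2 = (3/4)/(3/4 + 4/7) = (3/4)/(37/28) = 21/37.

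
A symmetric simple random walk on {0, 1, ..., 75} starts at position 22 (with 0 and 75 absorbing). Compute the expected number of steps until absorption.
E[τ | X_0 = 22] = 1166

Let v_k = E[τ | X_0 = k]. Boundary: v_0 = v_75 = 0. Recurrence: v_k = 1 + (v_{k-1} + v_{k+1})/2 for 1 ≤ k ≤ 74. The particular solution to v_k − (v_{k-1} + v_{k+1})/2 = 1 is v_k = −k^2. Adding homogeneous solution A + B k and matching boundaries gives v_k = k (75 − k). Substituting k = 22: v_22 = 22 · 53 = 1166.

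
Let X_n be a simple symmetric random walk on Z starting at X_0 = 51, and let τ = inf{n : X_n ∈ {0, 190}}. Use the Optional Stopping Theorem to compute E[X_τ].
E[X_τ] = 51

X_n is a martingale and τ is a bounded-mean stopping time (indeed τ is finite a.s. with bounded expectation since the walk is in a bounded region). By the OST, E[X_τ] = E[X_0] = 51. Equivalently: E[X_τ] = 190 · P(hit 190 first) + 0 · P(hit 0 first) = 190 · (51/190) = 51.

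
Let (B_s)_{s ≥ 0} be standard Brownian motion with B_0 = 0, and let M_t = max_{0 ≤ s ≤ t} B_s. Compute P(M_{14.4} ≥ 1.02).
P(M_{14.4} ≥ 1.02) = 2·P(B_{14.4} ≥ 1.02) = 2(1 − Φ(1.02/√14.4)) ≈ 0.7881

By the reflection principle for Brownian motion, P(M_t ≥ a) = 2 · P(B_t ≥ a) for a ≥ 0. Since B_t ~ N(0, t), P(B_t ≥ 1.02) = 1 − Φ(1.02/√t) = 1 − Φ(1.02/√14.4) = 1 − Φ(0.2688). So
  P(M_{14.4} ≥ 1.02) = 2(1 − Φ(0.2688)) ≈ 0.7881.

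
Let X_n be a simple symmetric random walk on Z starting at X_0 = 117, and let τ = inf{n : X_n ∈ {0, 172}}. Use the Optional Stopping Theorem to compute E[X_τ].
E[X_τ] = 117

X_n is a martingale and τ is a bounded-mean stopping time (indeed τ is finite a.s. with bounded expectation since the walk is in a bounded region). By the OST, E[X_τ] = E[X_0] = 117. Equivalently: E[X_τ] = 172 · P(hit 172 first) + 0 · P(hit 0 first) = 172 · (117/172) = 117.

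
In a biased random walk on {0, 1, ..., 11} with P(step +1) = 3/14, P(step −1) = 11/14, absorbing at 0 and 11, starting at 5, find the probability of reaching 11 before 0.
P(hit 11 before 0) = (1 − (11/3)^5) / (1 − (11/3)^11) = 14653629/35663936683

Let u_k denote P(reach 11 before 0 | start at k). Boundary: u_0 = 0, u_11 = 1. Recurrence: u_k = 3/14·u_{k+1} + 11/14·u_{k-1} for 1 ≤ k ≤ 10. Try u_k = A + B·r^k with r = q/p = (11/14)/(3/14) = 11/3. Substitution satisfies the recurrence; boundary conditions give:
  u_k = (1 − r^k) / (1 − r^N) = (1 − (11/3)^5) / (1 − (11/3)^11) = 14653629/35663936683.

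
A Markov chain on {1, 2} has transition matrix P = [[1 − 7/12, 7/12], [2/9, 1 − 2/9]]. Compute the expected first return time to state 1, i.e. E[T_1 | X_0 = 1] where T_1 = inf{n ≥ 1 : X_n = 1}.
E[T_1 | X_0 = 1] = 1/π_1 = 29/8

For an irreducible recurrent Markov chain with stationary distribution π, E[T_i | X_0 = i] = 1/π_i (Kac's formula). Here π_1 = (2/9)/(7/12 + 2/9) = (2/9)/(29/36) = 8/29, so E[T_1 | X_0 = 1] = 1/π_1 = (7/12 + 2/9)/(2/9) = (29/36)/(2/9) = 29/8.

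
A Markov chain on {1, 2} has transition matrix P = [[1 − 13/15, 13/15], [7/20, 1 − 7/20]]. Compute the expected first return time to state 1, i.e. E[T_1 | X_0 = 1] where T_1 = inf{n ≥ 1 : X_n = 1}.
E[T_1 | X_0 = 1] = 1/π_1 = 73/21

For an irreducible recurrent Markov chain with stationary distribution π, E[T_i | X_0 = i] = 1/π_i (Kac's formula). Here π_1 = (7/20)/(13/15 + 7/20) = (7/20)/(73/60) = 21/73, so E[T_1 | X_0 = 1] = 1/π_1 = (13/15 + 7/20)/(7/20) = (73/60)/(7/20) = 73/21.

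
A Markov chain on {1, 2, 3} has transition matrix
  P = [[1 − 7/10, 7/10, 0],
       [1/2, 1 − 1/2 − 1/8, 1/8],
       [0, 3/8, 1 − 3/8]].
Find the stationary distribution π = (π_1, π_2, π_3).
π = (15/43, 21/43, 7/43)

This is a birth-death chain on three states, which satisfies detailed balance: π_1 · P_{12} = π_2 · P_{21} and π_2 · P_{23} = π_3 · P_{32}.
From π_1 · 7/10 = π_2 · 1/2: π_2/π_1 = (7/10)/(1/2) = 7/5.
From π_2 · 1/8 = π_3 · 3/8: π_3/π_2 = (1/8)/(3/8) = 1/3.
Take π_1 proportional to 1; then unnormalized π = (1, 7/5, 7/15). Normalize by dividing by the sum 43/15:
  π = (15/43, 21/43, 7/43).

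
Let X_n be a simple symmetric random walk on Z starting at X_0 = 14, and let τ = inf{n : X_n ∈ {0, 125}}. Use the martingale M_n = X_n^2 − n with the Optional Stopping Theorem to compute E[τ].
E[τ] = 1554

M_n = X_n^2 − n is a martingale (since E[X_{n+1}^2 | F_n] = X_n^2 + 1). By OST (τ has finite mean in a bounded region), E[M_τ] = E[M_0] = X_0^2 − 0 = 14^2 = 196. Also E[M_τ] = E[X_τ^2] − E[τ]. The walk exits at 0 or 125, with P(hit 125 first) = 14/125, so E[X_τ^2] = 125^2 · 14/125 + 0 = 1750. Thus E[τ] = E[X_τ^2] − E[M_τ] = 1750 − 196 = 1554 = 14(125 − 14) = 1554.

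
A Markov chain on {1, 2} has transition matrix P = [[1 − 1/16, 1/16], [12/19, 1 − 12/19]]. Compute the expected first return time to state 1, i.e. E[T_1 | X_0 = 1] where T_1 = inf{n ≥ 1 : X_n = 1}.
E[T_1 | X_0 = 1] = 1/π_1 = 211/192

For an irreducible recurrent Markov chain with stationary distribution π, E[T_i | X_0 = i] = 1/π_i (Kac's formula). Here π_1 = (12/19)/(1/16 + 12/19) = (12/19)/(211/304) = 192/211, so E[T_1 | X_0 = 1] = 1/π_1 = (1/16 + 12/19)/(12/19) = (211/304)/(12/19) = 211/192.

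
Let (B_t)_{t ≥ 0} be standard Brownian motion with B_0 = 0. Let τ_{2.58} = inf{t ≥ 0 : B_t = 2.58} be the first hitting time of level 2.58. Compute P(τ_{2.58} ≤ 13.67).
P(τ_{2.58} ≤ 13.67) = 2(1 − Φ(2.58/√13.67)) = 2(1 − Φ(0.6978)) ≈ 0.4853

By the reflection principle for standard BM, P(τ_b ≤ t) = 2 · P(B_t ≥ b). Since B_t ~ N(0, t), P(B_t ≥ 2.58) = 1 − Φ(2.58/√t) = 1 − Φ(2.58/√13.67) = 1 − Φ(0.6978) ≈ 0.24265. Doubling: P(τ_{2.58} ≤ 13.67) ≈ 2 · 0.24265 = 0.48530 ≈ 0.4853.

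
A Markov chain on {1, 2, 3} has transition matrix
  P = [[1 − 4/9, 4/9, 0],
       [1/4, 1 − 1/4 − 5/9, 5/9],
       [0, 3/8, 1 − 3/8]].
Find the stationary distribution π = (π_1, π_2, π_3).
π = (243/1315, 432/1315, 128/263)

This is a birth-death chain on three states, which satisfies detailed balance: π_1 · P_{12} = π_2 · P_{21} and π_2 · P_{23} = π_3 · P_{32}.
From π_1 · 4/9 = π_2 · 1/4: π_2/π_1 = (4/9)/(1/4) = 16/9.
From π_2 · 5/9 = π_3 · 3/8: π_3/π_2 = (5/9)/(3/8) = 40/27.
Take π_1 proportional to 1; then unnormalized π = (1, 16/9, 640/243). Normalize by dividing by the sum 1315/243:
  π = (243/1315, 432/1315, 128/263).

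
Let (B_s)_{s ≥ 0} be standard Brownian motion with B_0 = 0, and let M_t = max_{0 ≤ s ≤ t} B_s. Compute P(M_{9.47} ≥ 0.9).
P(M_{9.47} ≥ 0.9) = 2·P(B_{9.47} ≥ 0.9) = 2(1 − Φ(0.9/√9.47)) ≈ 0.7699

By the reflection principle for Brownian motion, P(M_t ≥ a) = 2 · P(B_t ≥ a) for a ≥ 0. Since B_t ~ N(0, t), P(B_t ≥ 0.9) = 1 − Φ(0.9/√t) = 1 − Φ(0.9/√9.47) = 1 − Φ(0.2925). So
  P(M_{9.47} ≥ 0.9) = 2(1 − Φ(0.2925)) ≈ 0.7699.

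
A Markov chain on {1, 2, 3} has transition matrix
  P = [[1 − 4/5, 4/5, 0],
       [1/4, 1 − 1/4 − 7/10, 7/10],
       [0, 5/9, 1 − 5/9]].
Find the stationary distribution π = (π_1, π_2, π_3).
π = (125/1029, 400/1029, 24/49)

This is a birth-death chain on three states, which satisfies detailed balance: π_1 · P_{12} = π_2 · P_{21} and π_2 · P_{23} = π_3 · P_{32}.
From π_1 · 4/5 = π_2 · 1/4: π_2/π_1 = (4/5)/(1/4) = 16/5.
From π_2 · 7/10 = π_3 · 5/9: π_3/π_2 = (7/10)/(5/9) = 63/50.
Take π_1 proportional to 1; then unnormalized π = (1, 16/5, 504/125). Normalize by dividing by the sum 1029/125:
  π = (125/1029, 400/1029, 24/49).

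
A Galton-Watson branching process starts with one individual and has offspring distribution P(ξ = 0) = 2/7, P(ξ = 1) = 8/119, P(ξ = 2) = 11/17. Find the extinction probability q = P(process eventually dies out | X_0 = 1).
q = 34/77

The pgf is f(s) = 2/7 + 8/119·s + 11/17·s². The extinction probability q is the smallest fixed point of f in [0, 1]. Setting s = f(s):
  11/17·s² + (8/119 − 1)·s + 2/7 = 0
  11/17·s² − (2/7 + 11/17)·s + 2/7 = 0
which factors as (s − 1)·(11/17·s − 2/7) = 0, giving roots s = 1 and s = (2/7)/(11/17) = 34/77.
Mean offspring μ = 8/119 + 2·11/17 = 162/119 > 1 (supercritical), so q < 1. The extinction probability is the smaller root: q = (2/7)/(11/17) = 34/77.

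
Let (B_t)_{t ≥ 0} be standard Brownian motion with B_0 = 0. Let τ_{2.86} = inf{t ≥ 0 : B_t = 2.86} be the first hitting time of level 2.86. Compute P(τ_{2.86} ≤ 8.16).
P(τ_{2.86} ≤ 8.16) = 2(1 − Φ(2.86/√8.16)) = 2(1 − Φ(1.0012)) ≈ 0.3167

By the reflection principle for standard BM, P(τ_b ≤ t) = 2 · P(B_t ≥ b). Since B_t ~ N(0, t), P(B_t ≥ 2.86) = 1 − Φ(2.86/√t) = 1 − Φ(2.86/√8.16) = 1 − Φ(1.0012) ≈ 0.15837. Doubling: P(τ_{2.86} ≤ 8.16) ≈ 2 · 0.15837 = 0.31674 ≈ 0.3167.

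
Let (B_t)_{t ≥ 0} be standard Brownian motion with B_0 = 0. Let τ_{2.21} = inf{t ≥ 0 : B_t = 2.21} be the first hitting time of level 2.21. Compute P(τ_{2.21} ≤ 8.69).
P(τ_{2.21} ≤ 8.69) = 2(1 − Φ(2.21/√8.69)) = 2(1 − Φ(0.7497)) ≈ 0.4534

By the reflection principle for standard BM, P(τ_b ≤ t) = 2 · P(B_t ≥ b). Since B_t ~ N(0, t), P(B_t ≥ 2.21) = 1 − Φ(2.21/√t) = 1 − Φ(2.21/√8.69) = 1 − Φ(0.7497) ≈ 0.22672. Doubling: P(τ_{2.21} ≤ 8.69) ≈ 2 · 0.22672 = 0.45344 ≈ 0.4534.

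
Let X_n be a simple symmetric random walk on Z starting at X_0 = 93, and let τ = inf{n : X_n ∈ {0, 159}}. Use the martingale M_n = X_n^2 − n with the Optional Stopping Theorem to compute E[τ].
E[τ] = 6138

M_n = X_n^2 − n is a martingale (since E[X_{n+1}^2 | F_n] = X_n^2 + 1). By OST (τ has finite mean in a bounded region), E[M_τ] = E[M_0] = X_0^2 − 0 = 93^2 = 8649. Also E[M_τ] = E[X_τ^2] − E[τ]. The walk exits at 0 or 159, with P(hit 159 first) = 93/159, so E[X_τ^2] = 159^2 · 93/159 + 0 = 14787. Thus E[τ] = E[X_τ^2] − E[M_τ] = 14787 − 8649 = 6138 = 93(159 − 93) = 6138.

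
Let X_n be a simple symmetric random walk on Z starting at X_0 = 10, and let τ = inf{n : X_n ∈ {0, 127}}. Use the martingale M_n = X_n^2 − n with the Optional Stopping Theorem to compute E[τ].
E[τ] = 1170

M_n = X_n^2 − n is a martingale (since E[X_{n+1}^2 | F_n] = X_n^2 + 1). By OST (τ has finite mean in a bounded region), E[M_τ] = E[M_0] = X_0^2 − 0 = 10^2 = 100. Also E[M_τ] = E[X_τ^2] − E[τ]. The walk exits at 0 or 127, with P(hit 127 first) = 10/127, so E[X_τ^2] = 127^2 · 10/127 + 0 = 1270. Thus E[τ] = E[X_τ^2] − E[M_τ] = 1270 − 100 = 1170 = 10(127 − 10) = 1170.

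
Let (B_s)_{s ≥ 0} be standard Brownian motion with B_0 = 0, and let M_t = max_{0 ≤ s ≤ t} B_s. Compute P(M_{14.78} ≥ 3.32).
P(M_{14.78} ≥ 3.32) = 2·P(B_{14.78} ≥ 3.32) = 2(1 − Φ(3.32/√14.78)) ≈ 0.3878

By the reflection principle for Brownian motion, P(M_t ≥ a) = 2 · P(B_t ≥ a) for a ≥ 0. Since B_t ~ N(0, t), P(B_t ≥ 3.32) = 1 − Φ(3.32/√t) = 1 − Φ(3.32/√14.78) = 1 − Φ(0.8636). So
  P(M_{14.78} ≥ 3.32) = 2(1 − Φ(0.8636)) ≈ 0.3878.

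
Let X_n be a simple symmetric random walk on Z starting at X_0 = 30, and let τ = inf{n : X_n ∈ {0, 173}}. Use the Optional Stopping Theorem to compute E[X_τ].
E[X_τ] = 30

X_n is a martingale and τ is a bounded-mean stopping time (indeed τ is finite a.s. with bounded expectation since the walk is in a bounded region). By the OST, E[X_τ] = E[X_0] = 30. Equivalently: E[X_τ] = 173 · P(hit 173 first) + 0 · P(hit 0 first) = 173 · (30/173) = 30.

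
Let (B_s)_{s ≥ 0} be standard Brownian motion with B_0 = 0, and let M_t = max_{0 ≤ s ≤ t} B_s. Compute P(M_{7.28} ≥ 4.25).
P(M_{7.28} ≥ 4.25) = 2·P(B_{7.28} ≥ 4.25) = 2(1 − Φ(4.25/√7.28)) ≈ 0.1152

By the reflection principle for Brownian motion, P(M_t ≥ a) = 2 · P(B_t ≥ a) for a ≥ 0. Since B_t ~ N(0, t), P(B_t ≥ 4.25) = 1 − Φ(4.25/√t) = 1 − Φ(4.25/√7.28) = 1 − Φ(1.5752). So
  P(M_{7.28} ≥ 4.25) = 2(1 − Φ(1.5752)) ≈ 0.1152.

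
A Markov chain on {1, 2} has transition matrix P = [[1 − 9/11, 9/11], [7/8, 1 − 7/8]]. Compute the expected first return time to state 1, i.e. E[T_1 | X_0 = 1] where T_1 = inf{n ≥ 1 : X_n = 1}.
E[T_1 | X_0 = 1] = 1/π_1 = 149/77

For an irreducible recurrent Markov chain with stationary distribution π, E[T_i | X_0 = i] = 1/π_i (Kac's formula). Here π_1 = (7/8)/(9/11 + 7/8) = (7/8)/(149/88) = 77/149, so E[T_1 | X_0 = 1] = 1/π_1 = (9/11 + 7/8)/(7/8) = (149/88)/(7/8) = 149/77.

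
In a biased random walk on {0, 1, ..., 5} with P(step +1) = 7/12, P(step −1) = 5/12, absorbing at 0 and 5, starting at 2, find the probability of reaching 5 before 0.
P(hit 5 before 0) = (1 − (5/7)^2) / (1 − (5/7)^5) = 4116/6841

Let u_k denote P(reach 5 before 0 | start at k). Boundary: u_0 = 0, u_5 = 1. Recurrence: u_k = 7/12·u_{k+1} + 5/12·u_{k-1} for 1 ≤ k ≤ 4. Try u_k = A + B·r^k with r = q/p = (5/12)/(7/12) = 5/7. Substitution satisfies the recurrence; boundary conditions give:
  u_k = (1 − r^k) / (1 − r^N) = (1 − (5/7)^2) / (1 − (5/7)^5) = 4116/6841.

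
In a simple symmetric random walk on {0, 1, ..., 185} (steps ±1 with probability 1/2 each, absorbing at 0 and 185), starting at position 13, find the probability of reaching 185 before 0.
P(hit 185 before 0) = 13/185

Let u_k = P(hit 185 before 0 | start at k). Then u_0 = 0, u_185 = 1, and u_k = u_{k-1}/2 + u_{k+1}/2 for 1 ≤ k ≤ 184. This harmonic recurrence is solved by u_k = k/185, giving u_13 = 13/185.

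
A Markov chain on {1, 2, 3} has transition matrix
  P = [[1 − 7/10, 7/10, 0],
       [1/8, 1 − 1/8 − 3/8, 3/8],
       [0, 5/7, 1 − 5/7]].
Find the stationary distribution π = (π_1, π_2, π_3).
π = (50/477, 280/477, 49/159)

This is a birth-death chain on three states, which satisfies detailed balance: π_1 · P_{12} = π_2 · P_{21} and π_2 · P_{23} = π_3 · P_{32}.
From π_1 · 7/10 = π_2 · 1/8: π_2/π_1 = (7/10)/(1/8) = 28/5.
From π_2 · 3/8 = π_3 · 5/7: π_3/π_2 = (3/8)/(5/7) = 21/40.
Take π_1 proportional to 1; then unnormalized π = (1, 28/5, 147/50). Normalize by dividing by the sum 477/50:
  π = (50/477, 280/477, 49/159).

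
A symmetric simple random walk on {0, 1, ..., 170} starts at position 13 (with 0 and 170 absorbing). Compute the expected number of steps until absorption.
E[τ | X_0 = 13] = 2041

Let v_k = E[τ | X_0 = k]. Boundary: v_0 = v_170 = 0. Recurrence: v_k = 1 + (v_{k-1} + v_{k+1})/2 for 1 ≤ k ≤ 169. The particular solution to v_k − (v_{k-1} + v_{k+1})/2 = 1 is v_k = −k^2. Adding homogeneous solution A + B k and matching boundaries gives v_k = k (170 − k). Substituting k = 13: v_13 = 13 · 157 = 2041.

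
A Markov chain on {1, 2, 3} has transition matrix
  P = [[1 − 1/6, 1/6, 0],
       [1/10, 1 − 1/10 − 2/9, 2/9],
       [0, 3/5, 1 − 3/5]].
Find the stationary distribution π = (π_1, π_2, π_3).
π = (81/266, 135/266, 25/133)

This is a birth-death chain on three states, which satisfies detailed balance: π_1 · P_{12} = π_2 · P_{21} and π_2 · P_{23} = π_3 · P_{32}.
From π_1 · 1/6 = π_2 · 1/10: π_2/π_1 = (1/6)/(1/10) = 5/3.
From π_2 · 2/9 = π_3 · 3/5: π_3/π_2 = (2/9)/(3/5) = 10/27.
Take π_1 proportional to 1; then unnormalized π = (1, 5/3, 50/81). Normalize by dividing by the sum 266/81:
  π = (81/266, 135/266, 25/133).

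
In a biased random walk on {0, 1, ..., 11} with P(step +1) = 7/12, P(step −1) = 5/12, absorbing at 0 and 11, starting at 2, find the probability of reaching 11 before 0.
P(hit 11 before 0) = (1 − (5/7)^2) / (1 − (5/7)^11) = 484243284/964249309

Let u_k denote P(reach 11 before 0 | start at k). Boundary: u_0 = 0, u_11 = 1. Recurrence: u_k = 7/12·u_{k+1} + 5/12·u_{k-1} for 1 ≤ k ≤ 10. Try u_k = A + B·r^k with r = q/p = (5/12)/(7/12) = 5/7. Substitution satisfies the recurrence; boundary conditions give:
  u_k = (1 − r^k) / (1 − r^N) = (1 − (5/7)^2) / (1 − (5/7)^11) = 484243284/964249309.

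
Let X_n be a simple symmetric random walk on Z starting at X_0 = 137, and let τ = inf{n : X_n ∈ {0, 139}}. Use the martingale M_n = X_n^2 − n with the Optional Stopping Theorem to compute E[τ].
E[τ] = 274

M_n = X_n^2 − n is a martingale (since E[X_{n+1}^2 | F_n] = X_n^2 + 1). By OST (τ has finite mean in a bounded region), E[M_τ] = E[M_0] = X_0^2 − 0 = 137^2 = 18769. Also E[M_τ] = E[X_τ^2] − E[τ]. The walk exits at 0 or 139, with P(hit 139 first) = 137/139, so E[X_τ^2] = 139^2 · 137/139 + 0 = 19043. Thus E[τ] = E[X_τ^2] − E[M_τ] = 19043 − 18769 = 274 = 137(139 − 137) = 274.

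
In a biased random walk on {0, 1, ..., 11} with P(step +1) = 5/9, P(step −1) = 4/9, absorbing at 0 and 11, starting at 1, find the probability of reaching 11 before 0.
P(hit 11 before 0) = (1 − (4/5)^1) / (1 − (4/5)^11) = 9765625/44633821

Let u_k denote P(reach 11 before 0 | start at k). Boundary: u_0 = 0, u_11 = 1. Recurrence: u_k = 5/9·u_{k+1} + 4/9·u_{k-1} for 1 ≤ k ≤ 10. Try u_k = A + B·r^k with r = q/p = (4/9)/(5/9) = 4/5. Substitution satisfies the recurrence; boundary conditions give:
  u_k = (1 − r^k) / (1 − r^N) = (1 − (4/5)^1) / (1 − (4/5)^11) = 9765625/44633821.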